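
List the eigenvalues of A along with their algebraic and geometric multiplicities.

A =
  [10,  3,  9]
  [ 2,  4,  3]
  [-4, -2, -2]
λ = 4: alg = 3, geom = 1

Step 1 — factor the characteristic polynomial to read off the algebraic multiplicities:
  χ_A(x) = (x - 4)^3

Step 2 — compute geometric multiplicities via the rank-nullity identity g(λ) = n − rank(A − λI):
  rank(A − (4)·I) = 2, so dim ker(A − (4)·I) = n − 2 = 1

Summary:
  λ = 4: algebraic multiplicity = 3, geometric multiplicity = 1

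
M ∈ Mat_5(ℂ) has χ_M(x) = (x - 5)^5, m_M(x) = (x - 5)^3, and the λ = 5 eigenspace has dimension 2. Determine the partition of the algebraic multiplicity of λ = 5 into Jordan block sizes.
Block sizes for λ = 5: [3, 2]

Step 1 — from the characteristic polynomial, algebraic multiplicity of λ = 5 is 5. From dim ker(M − (5)·I) = 2, there are exactly 2 Jordan blocks for λ = 5.
Step 2 — from the minimal polynomial, the factor (x − 5)^3 tells us the largest block for λ = 5 has size 3.
Step 3 — with total size 5, 2 blocks, and largest block 3, the block sizes (in nonincreasing order) are [3, 2].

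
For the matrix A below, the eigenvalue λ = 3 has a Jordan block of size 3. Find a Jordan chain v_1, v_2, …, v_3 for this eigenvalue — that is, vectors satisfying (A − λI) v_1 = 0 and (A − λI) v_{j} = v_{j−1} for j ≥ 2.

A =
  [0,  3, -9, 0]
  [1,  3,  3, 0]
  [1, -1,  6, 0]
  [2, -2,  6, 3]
A Jordan chain for λ = 3 of length 3:
v_1 = (3, 0, -1, -2)ᵀ
v_2 = (-3, 1, 1, 2)ᵀ
v_3 = (1, 0, 0, 0)ᵀ

Let N = A − (3)·I. We want v_3 with N^3 v_3 = 0 but N^2 v_3 ≠ 0; then v_{j-1} := N · v_j for j = 3, …, 2.

Pick v_3 = (1, 0, 0, 0)ᵀ.
Then v_2 = N · v_3 = (-3, 1, 1, 2)ᵀ.
Then v_1 = N · v_2 = (3, 0, -1, -2)ᵀ.

Sanity check: (A − (3)·I) v_1 = (0, 0, 0, 0)ᵀ = 0. ✓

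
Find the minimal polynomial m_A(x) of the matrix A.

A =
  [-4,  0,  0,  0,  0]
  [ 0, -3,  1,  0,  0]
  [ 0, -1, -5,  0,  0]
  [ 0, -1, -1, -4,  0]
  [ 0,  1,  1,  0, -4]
x^2 + 8*x + 16

The characteristic polynomial is χ_A(x) = (x + 4)^5, so the eigenvalues are known. The minimal polynomial is
  m_A(x) = Π_λ (x − λ)^{k_λ}
where k_λ is the size of the *largest* Jordan block for λ (equivalently, the smallest k with (A − λI)^k v = 0 for every generalised eigenvector v of λ).

  λ = -4: largest Jordan block has size 2, contributing (x + 4)^2

So m_A(x) = (x + 4)^2 = x^2 + 8*x + 16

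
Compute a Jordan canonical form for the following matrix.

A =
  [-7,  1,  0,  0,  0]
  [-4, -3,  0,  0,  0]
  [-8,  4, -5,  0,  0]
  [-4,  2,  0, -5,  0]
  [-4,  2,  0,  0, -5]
J_2(-5) ⊕ J_1(-5) ⊕ J_1(-5) ⊕ J_1(-5)

The characteristic polynomial is
  det(x·I − A) = x^5 + 25*x^4 + 250*x^3 + 1250*x^2 + 3125*x + 3125 = (x + 5)^5

Eigenvalues and multiplicities (the geometric multiplicity of λ is n − rank(A − λI), which equals the number of Jordan blocks for λ):
  λ = -5: algebraic multiplicity = 5, geometric multiplicity = 4

Determining the block sizes for each eigenvalue:
  λ = -5: 4 blocks summing to 5 forces exactly one block of size 2 and the rest size 1 → block sizes [2, 1, 1, 1]

Assembling the blocks gives a Jordan form
J =
  [-5,  1,  0,  0,  0]
  [ 0, -5,  0,  0,  0]
  [ 0,  0, -5,  0,  0]
  [ 0,  0,  0, -5,  0]
  [ 0,  0,  0,  0, -5]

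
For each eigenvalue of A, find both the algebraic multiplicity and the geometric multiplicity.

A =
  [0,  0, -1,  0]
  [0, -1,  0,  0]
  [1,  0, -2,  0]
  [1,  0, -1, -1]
λ = -1: alg = 4, geom = 3

Step 1 — factor the characteristic polynomial to read off the algebraic multiplicities:
  χ_A(x) = (x + 1)^4

Step 2 — compute geometric multiplicities via the rank-nullity identity g(λ) = n − rank(A − λI):
  rank(A − (-1)·I) = 1, so dim ker(A − (-1)·I) = n − 1 = 3

Summary:
  λ = -1: algebraic multiplicity = 4, geometric multiplicity = 3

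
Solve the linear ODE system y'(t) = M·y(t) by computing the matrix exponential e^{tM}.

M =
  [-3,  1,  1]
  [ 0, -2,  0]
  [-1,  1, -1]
e^{tM} =
  [-t*exp(-2*t) + exp(-2*t), t*exp(-2*t), t*exp(-2*t)]
  [0, exp(-2*t), 0]
  [-t*exp(-2*t), t*exp(-2*t), t*exp(-2*t) + exp(-2*t)]

Strategy: write M = P · J · P⁻¹ where J is a Jordan canonical form, so e^{tM} = P · e^{tJ} · P⁻¹, and e^{tJ} can be computed block-by-block.

M has Jordan form
J =
  [-2,  1,  0]
  [ 0, -2,  0]
  [ 0,  0, -2]
(up to reordering of blocks).

Per-block formulas:
  For a 1×1 block at λ = -2: exp(t · [-2]) = [e^(-2t)].
  For a 2×2 Jordan block J_2(-2): exp(t · J_2(-2)) = e^(-2t)·(I + t·N), where N is the 2×2 nilpotent shift.

After assembling e^{tJ} and conjugating by P, we get:

e^{tM} =
  [-t*exp(-2*t) + exp(-2*t), t*exp(-2*t), t*exp(-2*t)]
  [0, exp(-2*t), 0]
  [-t*exp(-2*t), t*exp(-2*t), t*exp(-2*t) + exp(-2*t)]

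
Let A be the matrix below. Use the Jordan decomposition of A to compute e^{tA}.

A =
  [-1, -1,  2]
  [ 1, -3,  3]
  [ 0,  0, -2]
e^{tA} =
  [t*exp(-2*t) + exp(-2*t), -t*exp(-2*t), -t^2*exp(-2*t)/2 + 2*t*exp(-2*t)]
  [t*exp(-2*t), -t*exp(-2*t) + exp(-2*t), -t^2*exp(-2*t)/2 + 3*t*exp(-2*t)]
  [0, 0, exp(-2*t)]

Strategy: write A = P · J · P⁻¹ where J is a Jordan canonical form, so e^{tA} = P · e^{tJ} · P⁻¹, and e^{tJ} can be computed block-by-block.

A has Jordan form
J =
  [-2,  1,  0]
  [ 0, -2,  1]
  [ 0,  0, -2]
(up to reordering of blocks).

Per-block formulas:
  For a 3×3 Jordan block J_3(-2): exp(t · J_3(-2)) = e^(-2t)·(I + t·N + (t^2/2)·N^2), where N is the 3×3 nilpotent shift.

After assembling e^{tJ} and conjugating by P, we get:

e^{tA} =
  [t*exp(-2*t) + exp(-2*t), -t*exp(-2*t), -t^2*exp(-2*t)/2 + 2*t*exp(-2*t)]
  [t*exp(-2*t), -t*exp(-2*t) + exp(-2*t), -t^2*exp(-2*t)/2 + 3*t*exp(-2*t)]
  [0, 0, exp(-2*t)]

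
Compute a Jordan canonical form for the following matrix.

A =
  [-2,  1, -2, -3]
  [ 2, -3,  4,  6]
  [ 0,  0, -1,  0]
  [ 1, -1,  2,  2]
J_2(-1) ⊕ J_1(-1) ⊕ J_1(-1)

The characteristic polynomial is
  det(x·I − A) = x^4 + 4*x^3 + 6*x^2 + 4*x + 1 = (x + 1)^4

Eigenvalues and multiplicities (the geometric multiplicity of λ is n − rank(A − λI), which equals the number of Jordan blocks for λ):
  λ = -1: algebraic multiplicity = 4, geometric multiplicity = 3

Determining the block sizes for each eigenvalue:
  λ = -1: 3 blocks summing to 4 forces exactly one block of size 2 and the rest size 1 → block sizes [2, 1, 1]

Assembling the blocks gives a Jordan form
J =
  [-1,  1,  0,  0]
  [ 0, -1,  0,  0]
  [ 0,  0, -1,  0]
  [ 0,  0,  0, -1]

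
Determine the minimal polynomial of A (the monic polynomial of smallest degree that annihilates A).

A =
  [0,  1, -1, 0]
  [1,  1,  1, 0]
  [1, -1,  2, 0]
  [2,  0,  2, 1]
x^3 - 3*x^2 + 3*x - 1

The characteristic polynomial is χ_A(x) = (x - 1)^4, so the eigenvalues are known. The minimal polynomial is
  m_A(x) = Π_λ (x − λ)^{k_λ}
where k_λ is the size of the *largest* Jordan block for λ (equivalently, the smallest k with (A − λI)^k v = 0 for every generalised eigenvector v of λ).

  λ = 1: largest Jordan block has size 3, contributing (x − 1)^3

So m_A(x) = (x - 1)^3 = x^3 - 3*x^2 + 3*x - 1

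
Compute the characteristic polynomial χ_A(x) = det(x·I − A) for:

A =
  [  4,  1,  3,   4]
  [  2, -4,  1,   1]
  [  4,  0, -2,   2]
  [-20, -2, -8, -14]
x^4 + 16*x^3 + 96*x^2 + 256*x + 256

Expanding det(x·I − A) (e.g. by cofactor expansion or by noting that A is similar to its Jordan form J, which has the same characteristic polynomial as A) gives
  χ_A(x) = x^4 + 16*x^3 + 96*x^2 + 256*x + 256
which factors as (x + 4)^4. The eigenvalues (with algebraic multiplicities) are λ = -4 with multiplicity 4.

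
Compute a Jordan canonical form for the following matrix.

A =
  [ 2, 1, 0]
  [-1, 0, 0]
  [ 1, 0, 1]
J_3(1)

The characteristic polynomial is
  det(x·I − A) = x^3 - 3*x^2 + 3*x - 1 = (x - 1)^3

Eigenvalues and multiplicities (the geometric multiplicity of λ is n − rank(A − λI), which equals the number of Jordan blocks for λ):
  λ = 1: algebraic multiplicity = 3, geometric multiplicity = 1

Determining the block sizes for each eigenvalue:
  λ = 1: one block (gm = 1), so the single block has size am = 3 → block sizes [3]

Assembling the blocks gives a Jordan form
J =
  [1, 1, 0]
  [0, 1, 1]
  [0, 0, 1]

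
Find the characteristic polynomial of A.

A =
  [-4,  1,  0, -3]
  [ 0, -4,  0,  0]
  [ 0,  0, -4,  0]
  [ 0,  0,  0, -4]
x^4 + 16*x^3 + 96*x^2 + 256*x + 256

Expanding det(x·I − A) (e.g. by cofactor expansion or by noting that A is similar to its Jordan form J, which has the same characteristic polynomial as A) gives
  χ_A(x) = x^4 + 16*x^3 + 96*x^2 + 256*x + 256
which factors as (x + 4)^4. The eigenvalues (with algebraic multiplicities) are λ = -4 with multiplicity 4.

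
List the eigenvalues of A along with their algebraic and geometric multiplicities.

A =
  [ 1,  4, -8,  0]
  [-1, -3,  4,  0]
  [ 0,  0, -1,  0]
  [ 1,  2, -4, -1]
λ = -1: alg = 4, geom = 3

Step 1 — factor the characteristic polynomial to read off the algebraic multiplicities:
  χ_A(x) = (x + 1)^4

Step 2 — compute geometric multiplicities via the rank-nullity identity g(λ) = n − rank(A − λI):
  rank(A − (-1)·I) = 1, so dim ker(A − (-1)·I) = n − 1 = 3

Summary:
  λ = -1: algebraic multiplicity = 4, geometric multiplicity = 3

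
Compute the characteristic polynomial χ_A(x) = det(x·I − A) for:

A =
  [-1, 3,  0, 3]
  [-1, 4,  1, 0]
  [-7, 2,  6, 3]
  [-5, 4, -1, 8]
x^4 - 17*x^3 + 105*x^2 - 275*x + 250

Expanding det(x·I − A) (e.g. by cofactor expansion or by noting that A is similar to its Jordan form J, which has the same characteristic polynomial as A) gives
  χ_A(x) = x^4 - 17*x^3 + 105*x^2 - 275*x + 250
which factors as (x - 5)^3*(x - 2). The eigenvalues (with algebraic multiplicities) are λ = 2 with multiplicity 1, λ = 5 with multiplicity 3.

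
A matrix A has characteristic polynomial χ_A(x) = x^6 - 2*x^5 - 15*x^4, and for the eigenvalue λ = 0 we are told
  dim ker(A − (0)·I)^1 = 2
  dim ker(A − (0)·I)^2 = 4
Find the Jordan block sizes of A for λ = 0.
Block sizes for λ = 0: [2, 2]

From the dimensions of kernels of powers, the number of Jordan blocks of size at least j is d_j − d_{j−1} where d_j = dim ker(N^j) (with d_0 = 0). Computing the differences gives [2, 2].
The number of blocks of size exactly k is (#blocks of size ≥ k) − (#blocks of size ≥ k + 1), so the partition is: 2 block(s) of size 2.
In nonincreasing order the block sizes are [2, 2].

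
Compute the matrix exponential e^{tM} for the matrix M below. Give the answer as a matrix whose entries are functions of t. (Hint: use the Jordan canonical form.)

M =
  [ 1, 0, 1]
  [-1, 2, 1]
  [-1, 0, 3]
e^{tM} =
  [-t*exp(2*t) + exp(2*t), 0, t*exp(2*t)]
  [-t*exp(2*t), exp(2*t), t*exp(2*t)]
  [-t*exp(2*t), 0, t*exp(2*t) + exp(2*t)]

Strategy: write M = P · J · P⁻¹ where J is a Jordan canonical form, so e^{tM} = P · e^{tJ} · P⁻¹, and e^{tJ} can be computed block-by-block.

M has Jordan form
J =
  [2, 1, 0]
  [0, 2, 0]
  [0, 0, 2]
(up to reordering of blocks).

Per-block formulas:
  For a 2×2 Jordan block J_2(2): exp(t · J_2(2)) = e^(2t)·(I + t·N), where N is the 2×2 nilpotent shift.
  For a 1×1 block at λ = 2: exp(t · [2]) = [e^(2t)].

After assembling e^{tJ} and conjugating by P, we get:

e^{tM} =
  [-t*exp(2*t) + exp(2*t), 0, t*exp(2*t)]
  [-t*exp(2*t), exp(2*t), t*exp(2*t)]
  [-t*exp(2*t), 0, t*exp(2*t) + exp(2*t)]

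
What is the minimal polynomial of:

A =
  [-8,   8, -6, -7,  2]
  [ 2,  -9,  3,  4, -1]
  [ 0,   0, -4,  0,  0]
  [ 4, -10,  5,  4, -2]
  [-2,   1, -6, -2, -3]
x^3 + 12*x^2 + 48*x + 64

The characteristic polynomial is χ_A(x) = (x + 4)^5, so the eigenvalues are known. The minimal polynomial is
  m_A(x) = Π_λ (x − λ)^{k_λ}
where k_λ is the size of the *largest* Jordan block for λ (equivalently, the smallest k with (A − λI)^k v = 0 for every generalised eigenvector v of λ).

  λ = -4: largest Jordan block has size 3, contributing (x + 4)^3

So m_A(x) = (x + 4)^3 = x^3 + 12*x^2 + 48*x + 64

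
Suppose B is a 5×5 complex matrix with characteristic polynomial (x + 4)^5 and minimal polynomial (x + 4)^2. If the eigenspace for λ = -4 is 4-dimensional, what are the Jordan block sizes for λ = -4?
Block sizes for λ = -4: [2, 1, 1, 1]

Step 1 — from the characteristic polynomial, algebraic multiplicity of λ = -4 is 5. From dim ker(B − (-4)·I) = 4, there are exactly 4 Jordan blocks for λ = -4.
Step 2 — from the minimal polynomial, the factor (x + 4)^2 tells us the largest block for λ = -4 has size 2.
Step 3 — with total size 5, 4 blocks, and largest block 2, the block sizes (in nonincreasing order) are [2, 1, 1, 1].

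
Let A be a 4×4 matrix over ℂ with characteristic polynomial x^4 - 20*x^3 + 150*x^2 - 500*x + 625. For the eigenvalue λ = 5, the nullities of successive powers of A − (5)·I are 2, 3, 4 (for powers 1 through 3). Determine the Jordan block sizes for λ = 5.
Block sizes for λ = 5: [3, 1]

From the dimensions of kernels of powers, the number of Jordan blocks of size at least j is d_j − d_{j−1} where d_j = dim ker(N^j) (with d_0 = 0). Computing the differences gives [2, 1, 1].
The number of blocks of size exactly k is (#blocks of size ≥ k) − (#blocks of size ≥ k + 1), so the partition is: 1 block(s) of size 1, 1 block(s) of size 3.
In nonincreasing order the block sizes are [3, 1].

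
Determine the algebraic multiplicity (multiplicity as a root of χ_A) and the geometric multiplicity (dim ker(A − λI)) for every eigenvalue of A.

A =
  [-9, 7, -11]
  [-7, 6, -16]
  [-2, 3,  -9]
λ = -4: alg = 3, geom = 1

Step 1 — factor the characteristic polynomial to read off the algebraic multiplicities:
  χ_A(x) = (x + 4)^3

Step 2 — compute geometric multiplicities via the rank-nullity identity g(λ) = n − rank(A − λI):
  rank(A − (-4)·I) = 2, so dim ker(A − (-4)·I) = n − 2 = 1

Summary:
  λ = -4: algebraic multiplicity = 3, geometric multiplicity = 1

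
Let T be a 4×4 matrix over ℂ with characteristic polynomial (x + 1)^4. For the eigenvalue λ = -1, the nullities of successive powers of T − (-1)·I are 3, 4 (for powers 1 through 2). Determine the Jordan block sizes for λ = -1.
Block sizes for λ = -1: [2, 1, 1]

From the dimensions of kernels of powers, the number of Jordan blocks of size at least j is d_j − d_{j−1} where d_j = dim ker(N^j) (with d_0 = 0). Computing the differences gives [3, 1].
The number of blocks of size exactly k is (#blocks of size ≥ k) − (#blocks of size ≥ k + 1), so the partition is: 2 block(s) of size 1, 1 block(s) of size 2.
In nonincreasing order the block sizes are [2, 1, 1].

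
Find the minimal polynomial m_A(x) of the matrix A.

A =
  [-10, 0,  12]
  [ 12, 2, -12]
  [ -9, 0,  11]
x^2 - x - 2

The characteristic polynomial is χ_A(x) = (x - 2)^2*(x + 1), so the eigenvalues are known. The minimal polynomial is
  m_A(x) = Π_λ (x − λ)^{k_λ}
where k_λ is the size of the *largest* Jordan block for λ (equivalently, the smallest k with (A − λI)^k v = 0 for every generalised eigenvector v of λ).

  λ = -1: largest Jordan block has size 1, contributing (x + 1)
  λ = 2: largest Jordan block has size 1, contributing (x − 2)

So m_A(x) = (x - 2)*(x + 1) = x^2 - x - 2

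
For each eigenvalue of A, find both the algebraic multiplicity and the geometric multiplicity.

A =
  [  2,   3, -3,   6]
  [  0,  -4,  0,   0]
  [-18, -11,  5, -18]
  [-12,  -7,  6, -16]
λ = -4: alg = 3, geom = 2; λ = -1: alg = 1, geom = 1

Step 1 — factor the characteristic polynomial to read off the algebraic multiplicities:
  χ_A(x) = (x + 1)*(x + 4)^3

Step 2 — compute geometric multiplicities via the rank-nullity identity g(λ) = n − rank(A − λI):
  rank(A − (-4)·I) = 2, so dim ker(A − (-4)·I) = n − 2 = 2
  rank(A − (-1)·I) = 3, so dim ker(A − (-1)·I) = n − 3 = 1

Summary:
  λ = -4: algebraic multiplicity = 3, geometric multiplicity = 2
  λ = -1: algebraic multiplicity = 1, geometric multiplicity = 1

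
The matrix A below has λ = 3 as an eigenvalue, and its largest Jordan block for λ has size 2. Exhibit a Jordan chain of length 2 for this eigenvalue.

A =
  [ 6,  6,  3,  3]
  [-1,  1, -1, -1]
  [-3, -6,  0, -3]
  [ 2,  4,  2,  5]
A Jordan chain for λ = 3 of length 2:
v_1 = (3, -1, -3, 2)ᵀ
v_2 = (1, 0, 0, 0)ᵀ

Let N = A − (3)·I. We want v_2 with N^2 v_2 = 0 but N^1 v_2 ≠ 0; then v_{j-1} := N · v_j for j = 2, …, 2.

Pick v_2 = (1, 0, 0, 0)ᵀ.
Then v_1 = N · v_2 = (3, -1, -3, 2)ᵀ.

Sanity check: (A − (3)·I) v_1 = (0, 0, 0, 0)ᵀ = 0. ✓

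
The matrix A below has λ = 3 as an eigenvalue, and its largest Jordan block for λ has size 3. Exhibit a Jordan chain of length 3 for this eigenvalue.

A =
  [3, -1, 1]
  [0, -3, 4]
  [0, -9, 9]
A Jordan chain for λ = 3 of length 3:
v_1 = (-3, 0, 0)ᵀ
v_2 = (-1, -6, -9)ᵀ
v_3 = (0, 1, 0)ᵀ

Let N = A − (3)·I. We want v_3 with N^3 v_3 = 0 but N^2 v_3 ≠ 0; then v_{j-1} := N · v_j for j = 3, …, 2.

Pick v_3 = (0, 1, 0)ᵀ.
Then v_2 = N · v_3 = (-1, -6, -9)ᵀ.
Then v_1 = N · v_2 = (-3, 0, 0)ᵀ.

Sanity check: (A − (3)·I) v_1 = (0, 0, 0)ᵀ = 0. ✓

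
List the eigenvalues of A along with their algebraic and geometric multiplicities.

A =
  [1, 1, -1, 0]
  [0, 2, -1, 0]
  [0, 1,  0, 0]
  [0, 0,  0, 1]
λ = 1: alg = 4, geom = 3

Step 1 — factor the characteristic polynomial to read off the algebraic multiplicities:
  χ_A(x) = (x - 1)^4

Step 2 — compute geometric multiplicities via the rank-nullity identity g(λ) = n − rank(A − λI):
  rank(A − (1)·I) = 1, so dim ker(A − (1)·I) = n − 1 = 3

Summary:
  λ = 1: algebraic multiplicity = 4, geometric multiplicity = 3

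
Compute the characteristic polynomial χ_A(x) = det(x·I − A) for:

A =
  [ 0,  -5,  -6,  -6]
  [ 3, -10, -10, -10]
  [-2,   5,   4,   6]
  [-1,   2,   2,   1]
x^4 + 5*x^3 + 9*x^2 + 7*x + 2

Expanding det(x·I − A) (e.g. by cofactor expansion or by noting that A is similar to its Jordan form J, which has the same characteristic polynomial as A) gives
  χ_A(x) = x^4 + 5*x^3 + 9*x^2 + 7*x + 2
which factors as (x + 1)^3*(x + 2). The eigenvalues (with algebraic multiplicities) are λ = -2 with multiplicity 1, λ = -1 with multiplicity 3.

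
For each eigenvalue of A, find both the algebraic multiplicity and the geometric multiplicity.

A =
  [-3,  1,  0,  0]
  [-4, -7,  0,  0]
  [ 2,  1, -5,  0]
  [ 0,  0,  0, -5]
λ = -5: alg = 4, geom = 3

Step 1 — factor the characteristic polynomial to read off the algebraic multiplicities:
  χ_A(x) = (x + 5)^4

Step 2 — compute geometric multiplicities via the rank-nullity identity g(λ) = n − rank(A − λI):
  rank(A − (-5)·I) = 1, so dim ker(A − (-5)·I) = n − 1 = 3

Summary:
  λ = -5: algebraic multiplicity = 4, geometric multiplicity = 3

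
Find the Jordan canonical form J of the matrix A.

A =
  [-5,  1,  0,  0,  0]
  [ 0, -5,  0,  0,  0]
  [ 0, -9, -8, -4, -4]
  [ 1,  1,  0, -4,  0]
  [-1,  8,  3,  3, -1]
J_2(-5) ⊕ J_1(-5) ⊕ J_1(-4) ⊕ J_1(-4)

The characteristic polynomial is
  det(x·I − A) = x^5 + 23*x^4 + 211*x^3 + 965*x^2 + 2200*x + 2000 = (x + 4)^2*(x + 5)^3

Eigenvalues and multiplicities (the geometric multiplicity of λ is n − rank(A − λI), which equals the number of Jordan blocks for λ):
  λ = -5: algebraic multiplicity = 3, geometric multiplicity = 2
  λ = -4: algebraic multiplicity = 2, geometric multiplicity = 2

Determining the block sizes for each eigenvalue:
  λ = -5: 2 blocks summing to 3 forces exactly one block of size 2 and the rest size 1 → block sizes [2, 1]
  λ = -4: gm = am = 2, so every block has size 1 → block sizes [1, 1]

Assembling the blocks gives a Jordan form
J =
  [-5,  1,  0,  0,  0]
  [ 0, -5,  0,  0,  0]
  [ 0,  0, -5,  0,  0]
  [ 0,  0,  0, -4,  0]
  [ 0,  0,  0,  0, -4]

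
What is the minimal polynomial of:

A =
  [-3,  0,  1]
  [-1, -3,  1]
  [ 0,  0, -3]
x^3 + 9*x^2 + 27*x + 27

The characteristic polynomial is χ_A(x) = (x + 3)^3, so the eigenvalues are known. The minimal polynomial is
  m_A(x) = Π_λ (x − λ)^{k_λ}
where k_λ is the size of the *largest* Jordan block for λ (equivalently, the smallest k with (A − λI)^k v = 0 for every generalised eigenvector v of λ).

  λ = -3: largest Jordan block has size 3, contributing (x + 3)^3

So m_A(x) = (x + 3)^3 = x^3 + 9*x^2 + 27*x + 27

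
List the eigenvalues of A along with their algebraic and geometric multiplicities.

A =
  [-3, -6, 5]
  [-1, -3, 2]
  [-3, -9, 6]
λ = 0: alg = 3, geom = 1

Step 1 — factor the characteristic polynomial to read off the algebraic multiplicities:
  χ_A(x) = x^3

Step 2 — compute geometric multiplicities via the rank-nullity identity g(λ) = n − rank(A − λI):
  rank(A − (0)·I) = 2, so dim ker(A − (0)·I) = n − 2 = 1

Summary:
  λ = 0: algebraic multiplicity = 3, geometric multiplicity = 1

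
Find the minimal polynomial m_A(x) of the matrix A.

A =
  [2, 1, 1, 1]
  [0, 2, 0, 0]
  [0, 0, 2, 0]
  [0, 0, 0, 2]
x^2 - 4*x + 4

The characteristic polynomial is χ_A(x) = (x - 2)^4, so the eigenvalues are known. The minimal polynomial is
  m_A(x) = Π_λ (x − λ)^{k_λ}
where k_λ is the size of the *largest* Jordan block for λ (equivalently, the smallest k with (A − λI)^k v = 0 for every generalised eigenvector v of λ).

  λ = 2: largest Jordan block has size 2, contributing (x − 2)^2

So m_A(x) = (x - 2)^2 = x^2 - 4*x + 4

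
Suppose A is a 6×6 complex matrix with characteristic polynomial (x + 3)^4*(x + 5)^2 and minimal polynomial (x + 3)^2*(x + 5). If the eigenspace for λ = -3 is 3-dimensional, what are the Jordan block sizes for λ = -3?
Block sizes for λ = -3: [2, 1, 1]

Step 1 — from the characteristic polynomial, algebraic multiplicity of λ = -3 is 4. From dim ker(A − (-3)·I) = 3, there are exactly 3 Jordan blocks for λ = -3.
Step 2 — from the minimal polynomial, the factor (x + 3)^2 tells us the largest block for λ = -3 has size 2.
Step 3 — with total size 4, 3 blocks, and largest block 2, the block sizes (in nonincreasing order) are [2, 1, 1].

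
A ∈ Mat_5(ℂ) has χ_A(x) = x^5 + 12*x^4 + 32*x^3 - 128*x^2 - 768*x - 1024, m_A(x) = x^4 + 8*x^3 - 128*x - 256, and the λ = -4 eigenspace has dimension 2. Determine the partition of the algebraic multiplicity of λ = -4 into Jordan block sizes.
Block sizes for λ = -4: [3, 1]

Step 1 — from the characteristic polynomial, algebraic multiplicity of λ = -4 is 4. From dim ker(A − (-4)·I) = 2, there are exactly 2 Jordan blocks for λ = -4.
Step 2 — from the minimal polynomial, the factor (x + 4)^3 tells us the largest block for λ = -4 has size 3.
Step 3 — with total size 4, 2 blocks, and largest block 3, the block sizes (in nonincreasing order) are [3, 1].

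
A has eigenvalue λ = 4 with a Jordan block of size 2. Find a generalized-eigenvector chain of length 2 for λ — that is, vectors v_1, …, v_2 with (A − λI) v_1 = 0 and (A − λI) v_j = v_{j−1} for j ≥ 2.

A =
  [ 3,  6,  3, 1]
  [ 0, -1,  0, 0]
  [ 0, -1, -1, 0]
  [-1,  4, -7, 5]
A Jordan chain for λ = 4 of length 2:
v_1 = (-1, 0, 0, -1)ᵀ
v_2 = (1, 0, 0, 0)ᵀ

Let N = A − (4)·I. We want v_2 with N^2 v_2 = 0 but N^1 v_2 ≠ 0; then v_{j-1} := N · v_j for j = 2, …, 2.

Pick v_2 = (1, 0, 0, 0)ᵀ.
Then v_1 = N · v_2 = (-1, 0, 0, -1)ᵀ.

Sanity check: (A − (4)·I) v_1 = (0, 0, 0, 0)ᵀ = 0. ✓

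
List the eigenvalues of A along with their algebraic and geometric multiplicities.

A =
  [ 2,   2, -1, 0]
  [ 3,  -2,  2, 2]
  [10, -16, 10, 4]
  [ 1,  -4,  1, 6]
λ = 4: alg = 4, geom = 2

Step 1 — factor the characteristic polynomial to read off the algebraic multiplicities:
  χ_A(x) = (x - 4)^4

Step 2 — compute geometric multiplicities via the rank-nullity identity g(λ) = n − rank(A − λI):
  rank(A − (4)·I) = 2, so dim ker(A − (4)·I) = n − 2 = 2

Summary:
  λ = 4: algebraic multiplicity = 4, geometric multiplicity = 2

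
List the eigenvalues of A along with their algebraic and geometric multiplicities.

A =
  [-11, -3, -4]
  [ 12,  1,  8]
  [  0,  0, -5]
λ = -5: alg = 3, geom = 2

Step 1 — factor the characteristic polynomial to read off the algebraic multiplicities:
  χ_A(x) = (x + 5)^3

Step 2 — compute geometric multiplicities via the rank-nullity identity g(λ) = n − rank(A − λI):
  rank(A − (-5)·I) = 1, so dim ker(A − (-5)·I) = n − 1 = 2

Summary:
  λ = -5: algebraic multiplicity = 3, geometric multiplicity = 2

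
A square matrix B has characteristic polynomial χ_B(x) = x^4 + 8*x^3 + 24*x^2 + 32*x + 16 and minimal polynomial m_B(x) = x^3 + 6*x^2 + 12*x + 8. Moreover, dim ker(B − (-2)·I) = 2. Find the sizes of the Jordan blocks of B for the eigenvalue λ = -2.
Block sizes for λ = -2: [3, 1]

Step 1 — from the characteristic polynomial, algebraic multiplicity of λ = -2 is 4. From dim ker(B − (-2)·I) = 2, there are exactly 2 Jordan blocks for λ = -2.
Step 2 — from the minimal polynomial, the factor (x + 2)^3 tells us the largest block for λ = -2 has size 3.
Step 3 — with total size 4, 2 blocks, and largest block 3, the block sizes (in nonincreasing order) are [3, 1].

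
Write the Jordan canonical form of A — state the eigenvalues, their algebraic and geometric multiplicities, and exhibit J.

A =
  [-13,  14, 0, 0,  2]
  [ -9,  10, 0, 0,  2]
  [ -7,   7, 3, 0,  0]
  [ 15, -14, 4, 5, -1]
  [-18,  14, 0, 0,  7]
J_1(-4) ⊕ J_1(3) ⊕ J_1(3) ⊕ J_2(5)

The characteristic polynomial is
  det(x·I − A) = x^5 - 12*x^4 + 30*x^3 + 136*x^2 - 735*x + 900 = (x - 5)^2*(x - 3)^2*(x + 4)

Eigenvalues and multiplicities (the geometric multiplicity of λ is n − rank(A − λI), which equals the number of Jordan blocks for λ):
  λ = -4: algebraic multiplicity = 1, geometric multiplicity = 1
  λ = 3: algebraic multiplicity = 2, geometric multiplicity = 2
  λ = 5: algebraic multiplicity = 2, geometric multiplicity = 1

Determining the block sizes for each eigenvalue:
  λ = -4: one block (gm = 1), so the single block has size am = 1 → block sizes [1]
  λ = 3: gm = am = 2, so every block has size 1 → block sizes [1, 1]
  λ = 5: one block (gm = 1), so the single block has size am = 2 → block sizes [2]

Assembling the blocks gives a Jordan form
J =
  [-4, 0, 0, 0, 0]
  [ 0, 3, 0, 0, 0]
  [ 0, 0, 3, 0, 0]
  [ 0, 0, 0, 5, 1]
  [ 0, 0, 0, 0, 5]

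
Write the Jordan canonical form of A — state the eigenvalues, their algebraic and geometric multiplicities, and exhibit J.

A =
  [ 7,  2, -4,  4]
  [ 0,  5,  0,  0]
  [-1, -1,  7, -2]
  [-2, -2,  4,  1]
J_2(5) ⊕ J_1(5) ⊕ J_1(5)

The characteristic polynomial is
  det(x·I − A) = x^4 - 20*x^3 + 150*x^2 - 500*x + 625 = (x - 5)^4

Eigenvalues and multiplicities (the geometric multiplicity of λ is n − rank(A − λI), which equals the number of Jordan blocks for λ):
  λ = 5: algebraic multiplicity = 4, geometric multiplicity = 3

Determining the block sizes for each eigenvalue:
  λ = 5: 3 blocks summing to 4 forces exactly one block of size 2 and the rest size 1 → block sizes [2, 1, 1]

Assembling the blocks gives a Jordan form
J =
  [5, 1, 0, 0]
  [0, 5, 0, 0]
  [0, 0, 5, 0]
  [0, 0, 0, 5]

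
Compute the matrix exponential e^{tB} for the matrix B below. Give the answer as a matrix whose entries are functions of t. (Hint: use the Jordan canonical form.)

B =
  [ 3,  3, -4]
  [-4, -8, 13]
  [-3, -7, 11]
e^{tB} =
  [t^2*exp(2*t)/2 + t*exp(2*t) + exp(2*t), t^2*exp(2*t)/2 + 3*t*exp(2*t), -t^2*exp(2*t)/2 - 4*t*exp(2*t)]
  [-3*t^2*exp(2*t)/2 - 4*t*exp(2*t), -3*t^2*exp(2*t)/2 - 10*t*exp(2*t) + exp(2*t), 3*t^2*exp(2*t)/2 + 13*t*exp(2*t)]
  [-t^2*exp(2*t) - 3*t*exp(2*t), -t^2*exp(2*t) - 7*t*exp(2*t), t^2*exp(2*t) + 9*t*exp(2*t) + exp(2*t)]

Strategy: write B = P · J · P⁻¹ where J is a Jordan canonical form, so e^{tB} = P · e^{tJ} · P⁻¹, and e^{tJ} can be computed block-by-block.

B has Jordan form
J =
  [2, 1, 0]
  [0, 2, 1]
  [0, 0, 2]
(up to reordering of blocks).

Per-block formulas:
  For a 3×3 Jordan block J_3(2): exp(t · J_3(2)) = e^(2t)·(I + t·N + (t^2/2)·N^2), where N is the 3×3 nilpotent shift.

After assembling e^{tJ} and conjugating by P, we get:

e^{tB} =
  [t^2*exp(2*t)/2 + t*exp(2*t) + exp(2*t), t^2*exp(2*t)/2 + 3*t*exp(2*t), -t^2*exp(2*t)/2 - 4*t*exp(2*t)]
  [-3*t^2*exp(2*t)/2 - 4*t*exp(2*t), -3*t^2*exp(2*t)/2 - 10*t*exp(2*t) + exp(2*t), 3*t^2*exp(2*t)/2 + 13*t*exp(2*t)]
  [-t^2*exp(2*t) - 3*t*exp(2*t), -t^2*exp(2*t) - 7*t*exp(2*t), t^2*exp(2*t) + 9*t*exp(2*t) + exp(2*t)]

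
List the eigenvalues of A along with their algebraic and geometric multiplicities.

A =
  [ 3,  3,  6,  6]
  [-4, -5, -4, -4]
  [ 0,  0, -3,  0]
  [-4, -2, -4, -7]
λ = -3: alg = 4, geom = 3

Step 1 — factor the characteristic polynomial to read off the algebraic multiplicities:
  χ_A(x) = (x + 3)^4

Step 2 — compute geometric multiplicities via the rank-nullity identity g(λ) = n − rank(A − λI):
  rank(A − (-3)·I) = 1, so dim ker(A − (-3)·I) = n − 1 = 3

Summary:
  λ = -3: algebraic multiplicity = 4, geometric multiplicity = 3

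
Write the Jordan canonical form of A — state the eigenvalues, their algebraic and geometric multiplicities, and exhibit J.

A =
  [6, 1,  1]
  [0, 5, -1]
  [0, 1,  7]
J_2(6) ⊕ J_1(6)

The characteristic polynomial is
  det(x·I − A) = x^3 - 18*x^2 + 108*x - 216 = (x - 6)^3

Eigenvalues and multiplicities (the geometric multiplicity of λ is n − rank(A − λI), which equals the number of Jordan blocks for λ):
  λ = 6: algebraic multiplicity = 3, geometric multiplicity = 2

Determining the block sizes for each eigenvalue:
  λ = 6: 2 blocks summing to 3 forces exactly one block of size 2 and the rest size 1 → block sizes [2, 1]

Assembling the blocks gives a Jordan form
J =
  [6, 1, 0]
  [0, 6, 0]
  [0, 0, 6]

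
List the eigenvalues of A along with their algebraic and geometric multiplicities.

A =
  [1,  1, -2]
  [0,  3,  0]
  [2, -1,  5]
λ = 3: alg = 3, geom = 2

Step 1 — factor the characteristic polynomial to read off the algebraic multiplicities:
  χ_A(x) = (x - 3)^3

Step 2 — compute geometric multiplicities via the rank-nullity identity g(λ) = n − rank(A − λI):
  rank(A − (3)·I) = 1, so dim ker(A − (3)·I) = n − 1 = 2

Summary:
  λ = 3: algebraic multiplicity = 3, geometric multiplicity = 2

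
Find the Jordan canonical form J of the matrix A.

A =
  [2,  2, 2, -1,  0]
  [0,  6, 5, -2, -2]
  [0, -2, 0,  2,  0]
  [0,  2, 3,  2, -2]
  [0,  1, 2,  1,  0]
J_3(2) ⊕ J_2(2)

The characteristic polynomial is
  det(x·I − A) = x^5 - 10*x^4 + 40*x^3 - 80*x^2 + 80*x - 32 = (x - 2)^5

Eigenvalues and multiplicities (the geometric multiplicity of λ is n − rank(A − λI), which equals the number of Jordan blocks for λ):
  λ = 2: algebraic multiplicity = 5, geometric multiplicity = 2

Determining the block sizes for each eigenvalue:
  λ = 2: with am = 5 and gm = 2, the partition is not yet determined (e.g. several partitions of 5 into 2 parts exist). Let N = A − (2)·I. Computing rank(N^1) = 3, rank(N^2) = 1, rank(N^3) = 0; the number of blocks of size ≥ j is rank(N^{j−1}) − rank(N^j), giving [2, 2, 1]. So we have 1 block(s) of size 3, 1 block(s) of size 2 → block sizes [3, 2]

Assembling the blocks gives a Jordan form
J =
  [2, 1, 0, 0, 0]
  [0, 2, 1, 0, 0]
  [0, 0, 2, 0, 0]
  [0, 0, 0, 2, 1]
  [0, 0, 0, 0, 2]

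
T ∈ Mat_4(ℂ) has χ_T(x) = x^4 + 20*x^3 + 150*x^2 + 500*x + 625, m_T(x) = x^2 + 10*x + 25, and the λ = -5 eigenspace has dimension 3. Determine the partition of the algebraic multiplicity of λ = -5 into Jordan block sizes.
Block sizes for λ = -5: [2, 1, 1]

Step 1 — from the characteristic polynomial, algebraic multiplicity of λ = -5 is 4. From dim ker(T − (-5)·I) = 3, there are exactly 3 Jordan blocks for λ = -5.
Step 2 — from the minimal polynomial, the factor (x + 5)^2 tells us the largest block for λ = -5 has size 2.
Step 3 — with total size 4, 3 blocks, and largest block 2, the block sizes (in nonincreasing order) are [2, 1, 1].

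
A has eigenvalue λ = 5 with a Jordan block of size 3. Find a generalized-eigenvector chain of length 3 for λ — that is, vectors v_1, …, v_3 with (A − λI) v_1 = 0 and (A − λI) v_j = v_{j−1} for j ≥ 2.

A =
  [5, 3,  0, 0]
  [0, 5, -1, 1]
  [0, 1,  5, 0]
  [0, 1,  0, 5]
A Jordan chain for λ = 5 of length 3:
v_1 = (-3, 0, -1, -1)ᵀ
v_2 = (0, -1, 0, 0)ᵀ
v_3 = (0, 0, 1, 0)ᵀ

Let N = A − (5)·I. We want v_3 with N^3 v_3 = 0 but N^2 v_3 ≠ 0; then v_{j-1} := N · v_j for j = 3, …, 2.

Pick v_3 = (0, 0, 1, 0)ᵀ.
Then v_2 = N · v_3 = (0, -1, 0, 0)ᵀ.
Then v_1 = N · v_2 = (-3, 0, -1, -1)ᵀ.

Sanity check: (A − (5)·I) v_1 = (0, 0, 0, 0)ᵀ = 0. ✓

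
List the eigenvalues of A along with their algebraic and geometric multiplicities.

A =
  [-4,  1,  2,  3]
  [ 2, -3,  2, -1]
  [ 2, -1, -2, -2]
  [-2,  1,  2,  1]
λ = -2: alg = 4, geom = 2

Step 1 — factor the characteristic polynomial to read off the algebraic multiplicities:
  χ_A(x) = (x + 2)^4

Step 2 — compute geometric multiplicities via the rank-nullity identity g(λ) = n − rank(A − λI):
  rank(A − (-2)·I) = 2, so dim ker(A − (-2)·I) = n − 2 = 2

Summary:
  λ = -2: algebraic multiplicity = 4, geometric multiplicity = 2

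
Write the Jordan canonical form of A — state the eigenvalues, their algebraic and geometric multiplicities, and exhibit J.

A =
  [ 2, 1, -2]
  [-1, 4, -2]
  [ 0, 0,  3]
J_2(3) ⊕ J_1(3)

The characteristic polynomial is
  det(x·I − A) = x^3 - 9*x^2 + 27*x - 27 = (x - 3)^3

Eigenvalues and multiplicities (the geometric multiplicity of λ is n − rank(A − λI), which equals the number of Jordan blocks for λ):
  λ = 3: algebraic multiplicity = 3, geometric multiplicity = 2

Determining the block sizes for each eigenvalue:
  λ = 3: 2 blocks summing to 3 forces exactly one block of size 2 and the rest size 1 → block sizes [2, 1]

Assembling the blocks gives a Jordan form
J =
  [3, 1, 0]
  [0, 3, 0]
  [0, 0, 3]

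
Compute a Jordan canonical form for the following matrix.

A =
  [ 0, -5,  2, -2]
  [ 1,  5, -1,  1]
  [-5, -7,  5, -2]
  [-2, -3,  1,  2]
J_3(3) ⊕ J_1(3)

The characteristic polynomial is
  det(x·I − A) = x^4 - 12*x^3 + 54*x^2 - 108*x + 81 = (x - 3)^4

Eigenvalues and multiplicities (the geometric multiplicity of λ is n − rank(A − λI), which equals the number of Jordan blocks for λ):
  λ = 3: algebraic multiplicity = 4, geometric multiplicity = 2

Determining the block sizes for each eigenvalue:
  λ = 3: with am = 4 and gm = 2, the partition is not yet determined (e.g. several partitions of 4 into 2 parts exist). Let N = A − (3)·I. Computing rank(N^1) = 2, rank(N^2) = 1, rank(N^3) = 0; the number of blocks of size ≥ j is rank(N^{j−1}) − rank(N^j), giving [2, 1, 1]. So we have 1 block(s) of size 3, 1 block(s) of size 1 → block sizes [3, 1]

Assembling the blocks gives a Jordan form
J =
  [3, 1, 0, 0]
  [0, 3, 1, 0]
  [0, 0, 3, 0]
  [0, 0, 0, 3]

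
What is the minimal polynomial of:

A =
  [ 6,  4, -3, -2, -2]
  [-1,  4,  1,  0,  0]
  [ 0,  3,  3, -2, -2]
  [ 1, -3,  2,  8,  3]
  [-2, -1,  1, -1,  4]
x^3 - 15*x^2 + 75*x - 125

The characteristic polynomial is χ_A(x) = (x - 5)^5, so the eigenvalues are known. The minimal polynomial is
  m_A(x) = Π_λ (x − λ)^{k_λ}
where k_λ is the size of the *largest* Jordan block for λ (equivalently, the smallest k with (A − λI)^k v = 0 for every generalised eigenvector v of λ).

  λ = 5: largest Jordan block has size 3, contributing (x − 5)^3

So m_A(x) = (x - 5)^3 = x^3 - 15*x^2 + 75*x - 125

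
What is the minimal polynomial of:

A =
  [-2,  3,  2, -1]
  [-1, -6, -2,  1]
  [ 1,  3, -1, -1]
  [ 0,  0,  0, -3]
x^2 + 6*x + 9

The characteristic polynomial is χ_A(x) = (x + 3)^4, so the eigenvalues are known. The minimal polynomial is
  m_A(x) = Π_λ (x − λ)^{k_λ}
where k_λ is the size of the *largest* Jordan block for λ (equivalently, the smallest k with (A − λI)^k v = 0 for every generalised eigenvector v of λ).

  λ = -3: largest Jordan block has size 2, contributing (x + 3)^2

So m_A(x) = (x + 3)^2 = x^2 + 6*x + 9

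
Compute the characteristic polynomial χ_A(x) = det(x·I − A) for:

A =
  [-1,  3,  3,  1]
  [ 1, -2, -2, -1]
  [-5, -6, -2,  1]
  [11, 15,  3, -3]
x^4 + 8*x^3 + 24*x^2 + 32*x + 16

Expanding det(x·I − A) (e.g. by cofactor expansion or by noting that A is similar to its Jordan form J, which has the same characteristic polynomial as A) gives
  χ_A(x) = x^4 + 8*x^3 + 24*x^2 + 32*x + 16
which factors as (x + 2)^4. The eigenvalues (with algebraic multiplicities) are λ = -2 with multiplicity 4.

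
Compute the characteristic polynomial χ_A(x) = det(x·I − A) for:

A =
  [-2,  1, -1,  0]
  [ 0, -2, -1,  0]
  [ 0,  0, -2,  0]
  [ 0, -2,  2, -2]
x^4 + 8*x^3 + 24*x^2 + 32*x + 16

Expanding det(x·I − A) (e.g. by cofactor expansion or by noting that A is similar to its Jordan form J, which has the same characteristic polynomial as A) gives
  χ_A(x) = x^4 + 8*x^3 + 24*x^2 + 32*x + 16
which factors as (x + 2)^4. The eigenvalues (with algebraic multiplicities) are λ = -2 with multiplicity 4.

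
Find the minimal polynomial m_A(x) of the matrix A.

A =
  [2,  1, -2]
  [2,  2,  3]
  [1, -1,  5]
x^3 - 9*x^2 + 27*x - 27

The characteristic polynomial is χ_A(x) = (x - 3)^3, so the eigenvalues are known. The minimal polynomial is
  m_A(x) = Π_λ (x − λ)^{k_λ}
where k_λ is the size of the *largest* Jordan block for λ (equivalently, the smallest k with (A − λI)^k v = 0 for every generalised eigenvector v of λ).

  λ = 3: largest Jordan block has size 3, contributing (x − 3)^3

So m_A(x) = (x - 3)^3 = x^3 - 9*x^2 + 27*x - 27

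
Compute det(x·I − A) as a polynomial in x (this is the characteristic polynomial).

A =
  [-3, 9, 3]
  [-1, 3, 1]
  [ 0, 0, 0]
x^3

Expanding det(x·I − A) (e.g. by cofactor expansion or by noting that A is similar to its Jordan form J, which has the same characteristic polynomial as A) gives
  χ_A(x) = x^3
which factors as x^3. The eigenvalues (with algebraic multiplicities) are λ = 0 with multiplicity 3.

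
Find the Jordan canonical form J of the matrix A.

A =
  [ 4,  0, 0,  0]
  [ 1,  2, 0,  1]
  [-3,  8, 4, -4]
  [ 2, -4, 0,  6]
J_2(4) ⊕ J_2(4)

The characteristic polynomial is
  det(x·I − A) = x^4 - 16*x^3 + 96*x^2 - 256*x + 256 = (x - 4)^4

Eigenvalues and multiplicities (the geometric multiplicity of λ is n − rank(A − λI), which equals the number of Jordan blocks for λ):
  λ = 4: algebraic multiplicity = 4, geometric multiplicity = 2

Determining the block sizes for each eigenvalue:
  λ = 4: with am = 4 and gm = 2, the partition is not yet determined (e.g. several partitions of 4 into 2 parts exist). Let N = A − (4)·I. Computing rank(N^1) = 2, rank(N^2) = 0; the number of blocks of size ≥ j is rank(N^{j−1}) − rank(N^j), giving [2, 2]. So we have 2 block(s) of size 2 → block sizes [2, 2]

Assembling the blocks gives a Jordan form
J =
  [4, 1, 0, 0]
  [0, 4, 0, 0]
  [0, 0, 4, 1]
  [0, 0, 0, 4]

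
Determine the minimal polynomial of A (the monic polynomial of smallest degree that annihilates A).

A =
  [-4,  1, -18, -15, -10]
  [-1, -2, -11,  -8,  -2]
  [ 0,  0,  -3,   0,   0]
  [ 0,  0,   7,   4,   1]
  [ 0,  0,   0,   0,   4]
x^4 - 2*x^3 - 23*x^2 + 24*x + 144

The characteristic polynomial is χ_A(x) = (x - 4)^2*(x + 3)^3, so the eigenvalues are known. The minimal polynomial is
  m_A(x) = Π_λ (x − λ)^{k_λ}
where k_λ is the size of the *largest* Jordan block for λ (equivalently, the smallest k with (A − λI)^k v = 0 for every generalised eigenvector v of λ).

  λ = -3: largest Jordan block has size 2, contributing (x + 3)^2
  λ = 4: largest Jordan block has size 2, contributing (x − 4)^2

So m_A(x) = (x - 4)^2*(x + 3)^2 = x^4 - 2*x^3 - 23*x^2 + 24*x + 144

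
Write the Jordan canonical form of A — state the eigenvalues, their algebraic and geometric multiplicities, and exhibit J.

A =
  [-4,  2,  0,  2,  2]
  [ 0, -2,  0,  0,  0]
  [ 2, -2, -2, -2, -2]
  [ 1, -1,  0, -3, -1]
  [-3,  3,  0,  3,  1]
J_2(-2) ⊕ J_1(-2) ⊕ J_1(-2) ⊕ J_1(-2)

The characteristic polynomial is
  det(x·I − A) = x^5 + 10*x^4 + 40*x^3 + 80*x^2 + 80*x + 32 = (x + 2)^5

Eigenvalues and multiplicities (the geometric multiplicity of λ is n − rank(A − λI), which equals the number of Jordan blocks for λ):
  λ = -2: algebraic multiplicity = 5, geometric multiplicity = 4

Determining the block sizes for each eigenvalue:
  λ = -2: 4 blocks summing to 5 forces exactly one block of size 2 and the rest size 1 → block sizes [2, 1, 1, 1]

Assembling the blocks gives a Jordan form
J =
  [-2,  1,  0,  0,  0]
  [ 0, -2,  0,  0,  0]
  [ 0,  0, -2,  0,  0]
  [ 0,  0,  0, -2,  0]
  [ 0,  0,  0,  0, -2]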